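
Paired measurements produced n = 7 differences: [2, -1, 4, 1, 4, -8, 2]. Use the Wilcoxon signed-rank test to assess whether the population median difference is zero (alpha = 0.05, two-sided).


Step 1: Drop any zero differences (none here) and take |d_i|.
|d| = [2, 1, 4, 1, 4, 8, 2]
Step 2: Midrank |d_i| (ties get averaged ranks).
ranks: |2|->3.5, |1|->1.5, |4|->5.5, |1|->1.5, |4|->5.5, |8|->7, |2|->3.5
Step 3: Attach original signs; sum ranks with positive sign and with negative sign.
W+ = 3.5 + 5.5 + 1.5 + 5.5 + 3.5 = 19.5
W- = 1.5 + 7 = 8.5
(Check: W+ + W- = 28 should equal n(n+1)/2 = 28.)
Step 4: Test statistic W = min(W+, W-) = 8.5.
Step 5: Ties in |d|, so use the tie-corrected normal approximation.
        E[W] = n(n+1)/4 = 7*8/4 = 14.
        Tie groups: |d|=1 (t=2), |d|=2 (t=2), |d|=4 (t=2); sum(t^3 - t) = 18.
        Var[W] = n(n+1)(2n+1)/24 - sum(t^3-t)/48 = 840/24 - 18/48 = 34.625.
        z = (W - E[W]) / sqrt(Var[W]) = (8.5 - 14) / 5.8843 = -0.9347.
        Two-sided p = 2*Phi(z) = 0.349948.
Step 6: alpha = 0.05. fail to reject H0.

W+ = 19.5, W- = 8.5, W = min = 8.5, p = 0.349948, fail to reject H0.


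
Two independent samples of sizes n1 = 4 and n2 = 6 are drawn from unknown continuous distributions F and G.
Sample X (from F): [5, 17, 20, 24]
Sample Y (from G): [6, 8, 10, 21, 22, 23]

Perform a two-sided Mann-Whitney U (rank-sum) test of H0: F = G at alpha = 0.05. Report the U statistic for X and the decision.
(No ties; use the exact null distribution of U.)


Step 1: Combine and sort all 10 observations; assign midranks.
sorted (value, group): (5,X), (6,Y), (8,Y), (10,Y), (17,X), (20,X), (21,Y), (22,Y), (23,Y), (24,X)
ranks: 5->1, 6->2, 8->3, 10->4, 17->5, 20->6, 21->7, 22->8, 23->9, 24->10
Step 2: Rank sum for X: R1 = 1 + 5 + 6 + 10 = 22.
Step 3: U_X = R1 - n1(n1+1)/2 = 22 - 4*5/2 = 22 - 10 = 12.
       U_Y = n1*n2 - U_X = 24 - 12 = 12.
Step 4: No ties, so the exact null distribution of U (based on enumerating the C(10,4) = 210 equally likely rank assignments) gives the two-sided p-value.
Step 5: p-value = 1.000000; compare to alpha = 0.05. fail to reject H0.

U_X = 12, p = 1.000000, fail to reject H0 at alpha = 0.05.


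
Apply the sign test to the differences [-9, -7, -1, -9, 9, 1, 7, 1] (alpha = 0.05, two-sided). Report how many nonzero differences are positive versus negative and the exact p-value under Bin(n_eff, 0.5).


Step 1: Discard zero differences. Original n = 8; n_eff = number of nonzero differences = 8.
Nonzero differences (with sign): -9, -7, -1, -9, +9, +1, +7, +1
Step 2: Count signs: positive = 4, negative = 4.
Step 3: Under H0: P(positive) = 0.5, so the number of positives S ~ Bin(8, 0.5).
Step 4: Two-sided exact p-value = sum of Bin(8,0.5) probabilities at or below the observed probability = 1.000000.
Step 5: alpha = 0.05. fail to reject H0.

n_eff = 8, pos = 4, neg = 4, p = 1.000000, fail to reject H0.


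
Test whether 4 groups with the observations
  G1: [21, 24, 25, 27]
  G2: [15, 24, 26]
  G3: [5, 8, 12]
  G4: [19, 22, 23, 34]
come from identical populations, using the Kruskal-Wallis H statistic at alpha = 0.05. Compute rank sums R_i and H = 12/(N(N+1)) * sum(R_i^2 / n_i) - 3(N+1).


Step 1: Combine all N = 14 observations and assign midranks.
sorted (value, group, rank): (5,G3,1), (8,G3,2), (12,G3,3), (15,G2,4), (19,G4,5), (21,G1,6), (22,G4,7), (23,G4,8), (24,G1,9.5), (24,G2,9.5), (25,G1,11), (26,G2,12), (27,G1,13), (34,G4,14)
Step 2: Sum ranks within each group.
R_1 = 39.5 (n_1 = 4)
R_2 = 25.5 (n_2 = 3)
R_3 = 6 (n_3 = 3)
R_4 = 34 (n_4 = 4)
Step 3: H = 12/(N(N+1)) * sum(R_i^2/n_i) - 3(N+1)
     = 12/(14*15) * (39.5^2/4 + 25.5^2/3 + 6^2/3 + 34^2/4) - 3*15
     = 0.057143 * 907.812 - 45
     = 6.875000.
Step 4: Ties present; correction factor C = 1 - 6/(14^3 - 14) = 0.997802. Corrected H = 6.875000 / 0.997802 = 6.890143.
Step 5: Under H0, H ~ chi^2(3); p-value = 0.075483.
Step 6: alpha = 0.05. fail to reject H0.

H = 6.8901, df = 3, p = 0.075483, fail to reject H0.


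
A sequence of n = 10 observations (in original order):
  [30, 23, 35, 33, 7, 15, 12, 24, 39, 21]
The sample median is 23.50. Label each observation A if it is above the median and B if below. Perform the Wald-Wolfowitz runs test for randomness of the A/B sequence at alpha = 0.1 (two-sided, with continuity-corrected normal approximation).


Step 1: Compute median = 23.50; label A = above, B = below.
Labels in order: ABAABBBAAB  (n_A = 5, n_B = 5)
Step 2: Count runs R = 6.
Step 3: Under H0 (random ordering), E[R] = 2*n_A*n_B/(n_A+n_B) + 1 = 2*5*5/10 + 1 = 6.0000.
        Var[R] = 2*n_A*n_B*(2*n_A*n_B - n_A - n_B) / ((n_A+n_B)^2 * (n_A+n_B-1)) = 2000/900 = 2.2222.
        SD[R] = 1.4907.
Step 4: R = E[R], so z = 0 with no continuity correction.
Step 5: Two-sided p-value via normal approximation = 2*(1 - Phi(|z|)) = 1.000000.
Step 6: alpha = 0.1. fail to reject H0.

R = 6, z = 0.0000, p = 1.000000, fail to reject H0.


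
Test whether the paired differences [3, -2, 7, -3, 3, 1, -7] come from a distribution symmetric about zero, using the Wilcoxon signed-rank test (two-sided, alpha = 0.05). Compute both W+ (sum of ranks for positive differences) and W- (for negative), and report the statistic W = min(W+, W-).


Step 1: Drop any zero differences (none here) and take |d_i|.
|d| = [3, 2, 7, 3, 3, 1, 7]
Step 2: Midrank |d_i| (ties get averaged ranks).
ranks: |3|->4, |2|->2, |7|->6.5, |3|->4, |3|->4, |1|->1, |7|->6.5
Step 3: Attach original signs; sum ranks with positive sign and with negative sign.
W+ = 4 + 6.5 + 4 + 1 = 15.5
W- = 2 + 4 + 6.5 = 12.5
(Check: W+ + W- = 28 should equal n(n+1)/2 = 28.)
Step 4: Test statistic W = min(W+, W-) = 12.5.
Step 5: Ties in |d|, so use the tie-corrected normal approximation.
        E[W] = n(n+1)/4 = 7*8/4 = 14.
        Tie groups: |d|=3 (t=3), |d|=7 (t=2); sum(t^3 - t) = 30.
        Var[W] = n(n+1)(2n+1)/24 - sum(t^3-t)/48 = 840/24 - 30/48 = 34.375.
        z = (W - E[W]) / sqrt(Var[W]) = (12.5 - 14) / 5.8630 = -0.2558.
        Two-sided p = 2*Phi(z) = 0.798074.
Step 6: alpha = 0.05. fail to reject H0.

W+ = 15.5, W- = 12.5, W = min = 12.5, p = 0.798074, fail to reject H0.


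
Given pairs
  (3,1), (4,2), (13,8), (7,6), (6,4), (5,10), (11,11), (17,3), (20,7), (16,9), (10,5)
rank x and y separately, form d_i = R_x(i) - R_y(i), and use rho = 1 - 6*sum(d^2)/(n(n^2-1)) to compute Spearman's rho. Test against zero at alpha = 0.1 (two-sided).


Step 1: Rank x and y separately (midranks; no ties here).
rank(x): 3->1, 4->2, 13->8, 7->5, 6->4, 5->3, 11->7, 17->10, 20->11, 16->9, 10->6
rank(y): 1->1, 2->2, 8->8, 6->6, 4->4, 10->10, 11->11, 3->3, 7->7, 9->9, 5->5
Step 2: d_i = R_x(i) - R_y(i); compute d_i^2.
  (1-1)^2=0, (2-2)^2=0, (8-8)^2=0, (5-6)^2=1, (4-4)^2=0, (3-10)^2=49, (7-11)^2=16, (10-3)^2=49, (11-7)^2=16, (9-9)^2=0, (6-5)^2=1
sum(d^2) = 132.
Step 3: rho = 1 - 6*132 / (11*(11^2 - 1)) = 1 - 792/1320 = 0.400000.
Step 4: Under H0, t = rho * sqrt((n-2)/(1-rho^2)) = 1.3093 ~ t(9).
Step 5: Two-sided p-value from the t-distribution with 9 df = 0.222868.
Step 6: alpha = 0.1. fail to reject H0.

rho = 0.4000, p = 0.222868, fail to reject H0 at alpha = 0.1.


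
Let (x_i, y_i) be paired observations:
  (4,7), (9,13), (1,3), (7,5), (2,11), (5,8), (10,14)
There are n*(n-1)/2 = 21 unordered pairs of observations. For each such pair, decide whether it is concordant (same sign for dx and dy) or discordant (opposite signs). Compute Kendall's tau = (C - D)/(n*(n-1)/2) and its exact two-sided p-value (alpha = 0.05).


Step 1: Enumerate the 21 unordered pairs (i,j) with i<j and classify each by sign(x_j-x_i) * sign(y_j-y_i).
  (1,2):dx=+5,dy=+6->C; (1,3):dx=-3,dy=-4->C; (1,4):dx=+3,dy=-2->D; (1,5):dx=-2,dy=+4->D
  (1,6):dx=+1,dy=+1->C; (1,7):dx=+6,dy=+7->C; (2,3):dx=-8,dy=-10->C; (2,4):dx=-2,dy=-8->C
  (2,5):dx=-7,dy=-2->C; (2,6):dx=-4,dy=-5->C; (2,7):dx=+1,dy=+1->C; (3,4):dx=+6,dy=+2->C
  (3,5):dx=+1,dy=+8->C; (3,6):dx=+4,dy=+5->C; (3,7):dx=+9,dy=+11->C; (4,5):dx=-5,dy=+6->D
  (4,6):dx=-2,dy=+3->D; (4,7):dx=+3,dy=+9->C; (5,6):dx=+3,dy=-3->D; (5,7):dx=+8,dy=+3->C
  (6,7):dx=+5,dy=+6->C
Step 2: C = 16, D = 5, total pairs = 21.
Step 3: tau = (C - D)/(n(n-1)/2) = (16 - 5)/21 = 0.523810.
Step 4: Exact two-sided p-value (enumerate n! = 5040 permutations of y under H0): p = 0.136111.
Step 5: alpha = 0.05. fail to reject H0.

tau_b = 0.5238 (C=16, D=5), p = 0.136111, fail to reject H0.


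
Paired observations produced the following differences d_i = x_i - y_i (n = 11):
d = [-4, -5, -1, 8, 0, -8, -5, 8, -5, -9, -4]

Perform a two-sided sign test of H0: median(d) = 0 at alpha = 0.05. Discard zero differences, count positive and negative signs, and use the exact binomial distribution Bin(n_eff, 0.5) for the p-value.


Step 1: Discard zero differences. Original n = 11; n_eff = number of nonzero differences = 10.
Nonzero differences (with sign): -4, -5, -1, +8, -8, -5, +8, -5, -9, -4
Step 2: Count signs: positive = 2, negative = 8.
Step 3: Under H0: P(positive) = 0.5, so the number of positives S ~ Bin(10, 0.5).
Step 4: Two-sided exact p-value = sum of Bin(10,0.5) probabilities at or below the observed probability = 0.109375.
Step 5: alpha = 0.05. fail to reject H0.

n_eff = 10, pos = 2, neg = 8, p = 0.109375, fail to reject H0.


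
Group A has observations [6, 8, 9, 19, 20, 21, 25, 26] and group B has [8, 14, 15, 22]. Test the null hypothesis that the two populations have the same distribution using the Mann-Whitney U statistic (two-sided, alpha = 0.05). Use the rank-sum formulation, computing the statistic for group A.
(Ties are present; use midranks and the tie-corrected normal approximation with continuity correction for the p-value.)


Step 1: Combine and sort all 12 observations; assign midranks.
sorted (value, group): (6,X), (8,X), (8,Y), (9,X), (14,Y), (15,Y), (19,X), (20,X), (21,X), (22,Y), (25,X), (26,X)
ranks: 6->1, 8->2.5, 8->2.5, 9->4, 14->5, 15->6, 19->7, 20->8, 21->9, 22->10, 25->11, 26->12
Step 2: Rank sum for X: R1 = 1 + 2.5 + 4 + 7 + 8 + 9 + 11 + 12 = 54.5.
Step 3: U_X = R1 - n1(n1+1)/2 = 54.5 - 8*9/2 = 54.5 - 36 = 18.5.
       U_Y = n1*n2 - U_X = 32 - 18.5 = 13.5.
Step 4: Ties are present, so use the tie-corrected normal approximation (with continuity correction) for the p-value.
Step 5: p-value = 0.733647; compare to alpha = 0.05. fail to reject H0.

U_X = 18.5, p = 0.733647, fail to reject H0 at alpha = 0.05.


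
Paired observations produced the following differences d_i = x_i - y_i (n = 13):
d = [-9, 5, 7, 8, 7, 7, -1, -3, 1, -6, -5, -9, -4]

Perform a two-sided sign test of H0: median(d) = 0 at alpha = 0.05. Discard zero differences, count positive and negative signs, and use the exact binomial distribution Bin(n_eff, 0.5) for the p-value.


Step 1: Discard zero differences. Original n = 13; n_eff = number of nonzero differences = 13.
Nonzero differences (with sign): -9, +5, +7, +8, +7, +7, -1, -3, +1, -6, -5, -9, -4
Step 2: Count signs: positive = 6, negative = 7.
Step 3: Under H0: P(positive) = 0.5, so the number of positives S ~ Bin(13, 0.5).
Step 4: Two-sided exact p-value = sum of Bin(13,0.5) probabilities at or below the observed probability = 1.000000.
Step 5: alpha = 0.05. fail to reject H0.

n_eff = 13, pos = 6, neg = 7, p = 1.000000, fail to reject H0.


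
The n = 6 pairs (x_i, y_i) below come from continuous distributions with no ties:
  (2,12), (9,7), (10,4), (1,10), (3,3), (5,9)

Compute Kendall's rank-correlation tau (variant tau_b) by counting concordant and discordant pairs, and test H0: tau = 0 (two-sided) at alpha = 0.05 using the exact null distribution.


Step 1: Enumerate the 15 unordered pairs (i,j) with i<j and classify each by sign(x_j-x_i) * sign(y_j-y_i).
  (1,2):dx=+7,dy=-5->D; (1,3):dx=+8,dy=-8->D; (1,4):dx=-1,dy=-2->C; (1,5):dx=+1,dy=-9->D
  (1,6):dx=+3,dy=-3->D; (2,3):dx=+1,dy=-3->D; (2,4):dx=-8,dy=+3->D; (2,5):dx=-6,dy=-4->C
  (2,6):dx=-4,dy=+2->D; (3,4):dx=-9,dy=+6->D; (3,5):dx=-7,dy=-1->C; (3,6):dx=-5,dy=+5->D
  (4,5):dx=+2,dy=-7->D; (4,6):dx=+4,dy=-1->D; (5,6):dx=+2,dy=+6->C
Step 2: C = 4, D = 11, total pairs = 15.
Step 3: tau = (C - D)/(n(n-1)/2) = (4 - 11)/15 = -0.466667.
Step 4: Exact two-sided p-value (enumerate n! = 720 permutations of y under H0): p = 0.272222.
Step 5: alpha = 0.05. fail to reject H0.

tau_b = -0.4667 (C=4, D=11), p = 0.272222, fail to reject H0.


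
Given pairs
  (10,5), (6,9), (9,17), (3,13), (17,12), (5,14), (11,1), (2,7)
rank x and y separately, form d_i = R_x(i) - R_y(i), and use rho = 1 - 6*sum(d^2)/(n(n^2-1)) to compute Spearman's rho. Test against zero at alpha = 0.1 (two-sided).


Step 1: Rank x and y separately (midranks; no ties here).
rank(x): 10->6, 6->4, 9->5, 3->2, 17->8, 5->3, 11->7, 2->1
rank(y): 5->2, 9->4, 17->8, 13->6, 12->5, 14->7, 1->1, 7->3
Step 2: d_i = R_x(i) - R_y(i); compute d_i^2.
  (6-2)^2=16, (4-4)^2=0, (5-8)^2=9, (2-6)^2=16, (8-5)^2=9, (3-7)^2=16, (7-1)^2=36, (1-3)^2=4
sum(d^2) = 106.
Step 3: rho = 1 - 6*106 / (8*(8^2 - 1)) = 1 - 636/504 = -0.261905.
Step 4: Under H0, t = rho * sqrt((n-2)/(1-rho^2)) = -0.6647 ~ t(6).
Step 5: Two-sided p-value from the t-distribution with 6 df = 0.530923.
Step 6: alpha = 0.1. fail to reject H0.

rho = -0.2619, p = 0.530923, fail to reject H0 at alpha = 0.1.


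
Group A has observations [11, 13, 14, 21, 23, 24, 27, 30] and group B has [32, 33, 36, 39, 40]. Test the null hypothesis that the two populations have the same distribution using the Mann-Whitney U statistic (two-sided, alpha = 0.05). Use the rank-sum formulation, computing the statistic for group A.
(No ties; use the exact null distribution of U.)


Step 1: Combine and sort all 13 observations; assign midranks.
sorted (value, group): (11,X), (13,X), (14,X), (21,X), (23,X), (24,X), (27,X), (30,X), (32,Y), (33,Y), (36,Y), (39,Y), (40,Y)
ranks: 11->1, 13->2, 14->3, 21->4, 23->5, 24->6, 27->7, 30->8, 32->9, 33->10, 36->11, 39->12, 40->13
Step 2: Rank sum for X: R1 = 1 + 2 + 3 + 4 + 5 + 6 + 7 + 8 = 36.
Step 3: U_X = R1 - n1(n1+1)/2 = 36 - 8*9/2 = 36 - 36 = 0.
       U_Y = n1*n2 - U_X = 40 - 0 = 40.
Step 4: No ties, so the exact null distribution of U (based on enumerating the C(13,8) = 1287 equally likely rank assignments) gives the two-sided p-value.
Step 5: p-value = 0.001554; compare to alpha = 0.05. reject H0.

U_X = 0, p = 0.001554, reject H0 at alpha = 0.05.


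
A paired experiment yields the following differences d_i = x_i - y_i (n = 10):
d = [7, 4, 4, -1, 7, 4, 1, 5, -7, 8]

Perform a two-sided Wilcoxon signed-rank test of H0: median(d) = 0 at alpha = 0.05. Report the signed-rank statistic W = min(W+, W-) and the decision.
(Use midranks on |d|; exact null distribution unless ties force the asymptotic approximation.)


Step 1: Drop any zero differences (none here) and take |d_i|.
|d| = [7, 4, 4, 1, 7, 4, 1, 5, 7, 8]
Step 2: Midrank |d_i| (ties get averaged ranks).
ranks: |7|->8, |4|->4, |4|->4, |1|->1.5, |7|->8, |4|->4, |1|->1.5, |5|->6, |7|->8, |8|->10
Step 3: Attach original signs; sum ranks with positive sign and with negative sign.
W+ = 8 + 4 + 4 + 8 + 4 + 1.5 + 6 + 10 = 45.5
W- = 1.5 + 8 = 9.5
(Check: W+ + W- = 55 should equal n(n+1)/2 = 55.)
Step 4: Test statistic W = min(W+, W-) = 9.5.
Step 5: Ties in |d|, so use the tie-corrected normal approximation.
        E[W] = n(n+1)/4 = 10*11/4 = 27.5.
        Tie groups: |d|=1 (t=2), |d|=4 (t=3), |d|=7 (t=3); sum(t^3 - t) = 54.
        Var[W] = n(n+1)(2n+1)/24 - sum(t^3-t)/48 = 2310/24 - 54/48 = 95.125.
        z = (W - E[W]) / sqrt(Var[W]) = (9.5 - 27.5) / 9.7532 = -1.8455.
        Two-sided p = 2*Phi(z) = 0.064958.
Step 6: alpha = 0.05. fail to reject H0.

W+ = 45.5, W- = 9.5, W = min = 9.5, p = 0.064958, fail to reject H0.


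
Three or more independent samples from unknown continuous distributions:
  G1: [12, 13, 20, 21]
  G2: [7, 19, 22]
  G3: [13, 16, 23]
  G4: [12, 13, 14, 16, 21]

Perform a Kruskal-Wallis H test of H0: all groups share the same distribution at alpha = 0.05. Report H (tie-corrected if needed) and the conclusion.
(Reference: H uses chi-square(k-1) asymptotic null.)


Step 1: Combine all N = 15 observations and assign midranks.
sorted (value, group, rank): (7,G2,1), (12,G1,2.5), (12,G4,2.5), (13,G1,5), (13,G3,5), (13,G4,5), (14,G4,7), (16,G3,8.5), (16,G4,8.5), (19,G2,10), (20,G1,11), (21,G1,12.5), (21,G4,12.5), (22,G2,14), (23,G3,15)
Step 2: Sum ranks within each group.
R_1 = 31 (n_1 = 4)
R_2 = 25 (n_2 = 3)
R_3 = 28.5 (n_3 = 3)
R_4 = 35.5 (n_4 = 5)
Step 3: H = 12/(N(N+1)) * sum(R_i^2/n_i) - 3(N+1)
     = 12/(15*16) * (31^2/4 + 25^2/3 + 28.5^2/3 + 35.5^2/5) - 3*16
     = 0.050000 * 971.383 - 48
     = 0.569167.
Step 4: Ties present; correction factor C = 1 - 42/(15^3 - 15) = 0.987500. Corrected H = 0.569167 / 0.987500 = 0.576371.
Step 5: Under H0, H ~ chi^2(3); p-value = 0.901820.
Step 6: alpha = 0.05. fail to reject H0.

H = 0.5764, df = 3, p = 0.901820, fail to reject H0.


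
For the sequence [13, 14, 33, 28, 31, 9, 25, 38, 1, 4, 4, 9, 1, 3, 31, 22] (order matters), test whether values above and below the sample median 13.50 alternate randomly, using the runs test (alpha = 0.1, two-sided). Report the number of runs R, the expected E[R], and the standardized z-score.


Step 1: Compute median = 13.50; label A = above, B = below.
Labels in order: BAAAABAABBBBBBAA  (n_A = 8, n_B = 8)
Step 2: Count runs R = 6.
Step 3: Under H0 (random ordering), E[R] = 2*n_A*n_B/(n_A+n_B) + 1 = 2*8*8/16 + 1 = 9.0000.
        Var[R] = 2*n_A*n_B*(2*n_A*n_B - n_A - n_B) / ((n_A+n_B)^2 * (n_A+n_B-1)) = 14336/3840 = 3.7333.
        SD[R] = 1.9322.
Step 4: Continuity-corrected z = (R + 0.5 - E[R]) / SD[R] = (6 + 0.5 - 9.0000) / 1.9322 = -1.2939.
Step 5: Two-sided p-value via normal approximation = 2*(1 - Phi(|z|)) = 0.195709.
Step 6: alpha = 0.1. fail to reject H0.

R = 6, z = -1.2939, p = 0.195709, fail to reject H0.


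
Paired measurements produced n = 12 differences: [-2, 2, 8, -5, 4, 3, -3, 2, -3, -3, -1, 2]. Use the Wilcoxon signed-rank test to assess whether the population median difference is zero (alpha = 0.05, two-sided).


Step 1: Drop any zero differences (none here) and take |d_i|.
|d| = [2, 2, 8, 5, 4, 3, 3, 2, 3, 3, 1, 2]
Step 2: Midrank |d_i| (ties get averaged ranks).
ranks: |2|->3.5, |2|->3.5, |8|->12, |5|->11, |4|->10, |3|->7.5, |3|->7.5, |2|->3.5, |3|->7.5, |3|->7.5, |1|->1, |2|->3.5
Step 3: Attach original signs; sum ranks with positive sign and with negative sign.
W+ = 3.5 + 12 + 10 + 7.5 + 3.5 + 3.5 = 40
W- = 3.5 + 11 + 7.5 + 7.5 + 7.5 + 1 = 38
(Check: W+ + W- = 78 should equal n(n+1)/2 = 78.)
Step 4: Test statistic W = min(W+, W-) = 38.
Step 5: Ties in |d|, so use the tie-corrected normal approximation.
        E[W] = n(n+1)/4 = 12*13/4 = 39.
        Tie groups: |d|=2 (t=4), |d|=3 (t=4); sum(t^3 - t) = 120.
        Var[W] = n(n+1)(2n+1)/24 - sum(t^3-t)/48 = 3900/24 - 120/48 = 160.
        z = (W - E[W]) / sqrt(Var[W]) = (38 - 39) / 12.6491 = -0.0791.
        Two-sided p = 2*Phi(z) = 0.936987.
Step 6: alpha = 0.05. fail to reject H0.

W+ = 40, W- = 38, W = min = 38, p = 0.936987, fail to reject H0.


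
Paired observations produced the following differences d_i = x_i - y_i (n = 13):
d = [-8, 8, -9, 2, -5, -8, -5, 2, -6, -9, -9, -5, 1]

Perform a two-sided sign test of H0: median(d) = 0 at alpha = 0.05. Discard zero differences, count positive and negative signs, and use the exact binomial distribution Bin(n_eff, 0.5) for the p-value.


Step 1: Discard zero differences. Original n = 13; n_eff = number of nonzero differences = 13.
Nonzero differences (with sign): -8, +8, -9, +2, -5, -8, -5, +2, -6, -9, -9, -5, +1
Step 2: Count signs: positive = 4, negative = 9.
Step 3: Under H0: P(positive) = 0.5, so the number of positives S ~ Bin(13, 0.5).
Step 4: Two-sided exact p-value = sum of Bin(13,0.5) probabilities at or below the observed probability = 0.266846.
Step 5: alpha = 0.05. fail to reject H0.

n_eff = 13, pos = 4, neg = 9, p = 0.266846, fail to reject H0.


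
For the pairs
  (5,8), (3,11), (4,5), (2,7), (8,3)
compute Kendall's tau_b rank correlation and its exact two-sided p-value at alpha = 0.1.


Step 1: Enumerate the 10 unordered pairs (i,j) with i<j and classify each by sign(x_j-x_i) * sign(y_j-y_i).
  (1,2):dx=-2,dy=+3->D; (1,3):dx=-1,dy=-3->C; (1,4):dx=-3,dy=-1->C; (1,5):dx=+3,dy=-5->D
  (2,3):dx=+1,dy=-6->D; (2,4):dx=-1,dy=-4->C; (2,5):dx=+5,dy=-8->D; (3,4):dx=-2,dy=+2->D
  (3,5):dx=+4,dy=-2->D; (4,5):dx=+6,dy=-4->D
Step 2: C = 3, D = 7, total pairs = 10.
Step 3: tau = (C - D)/(n(n-1)/2) = (3 - 7)/10 = -0.400000.
Step 4: Exact two-sided p-value (enumerate n! = 120 permutations of y under H0): p = 0.483333.
Step 5: alpha = 0.1. fail to reject H0.

tau_b = -0.4000 (C=3, D=7), p = 0.483333, fail to reject H0.


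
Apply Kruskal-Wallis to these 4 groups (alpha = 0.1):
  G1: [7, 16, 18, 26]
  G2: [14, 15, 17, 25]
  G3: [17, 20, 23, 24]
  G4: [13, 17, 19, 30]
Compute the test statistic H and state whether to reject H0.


Step 1: Combine all N = 16 observations and assign midranks.
sorted (value, group, rank): (7,G1,1), (13,G4,2), (14,G2,3), (15,G2,4), (16,G1,5), (17,G2,7), (17,G3,7), (17,G4,7), (18,G1,9), (19,G4,10), (20,G3,11), (23,G3,12), (24,G3,13), (25,G2,14), (26,G1,15), (30,G4,16)
Step 2: Sum ranks within each group.
R_1 = 30 (n_1 = 4)
R_2 = 28 (n_2 = 4)
R_3 = 43 (n_3 = 4)
R_4 = 35 (n_4 = 4)
Step 3: H = 12/(N(N+1)) * sum(R_i^2/n_i) - 3(N+1)
     = 12/(16*17) * (30^2/4 + 28^2/4 + 43^2/4 + 35^2/4) - 3*17
     = 0.044118 * 1189.5 - 51
     = 1.477941.
Step 4: Ties present; correction factor C = 1 - 24/(16^3 - 16) = 0.994118. Corrected H = 1.477941 / 0.994118 = 1.486686.
Step 5: Under H0, H ~ chi^2(3); p-value = 0.685346.
Step 6: alpha = 0.1. fail to reject H0.

H = 1.4867, df = 3, p = 0.685346, fail to reject H0.


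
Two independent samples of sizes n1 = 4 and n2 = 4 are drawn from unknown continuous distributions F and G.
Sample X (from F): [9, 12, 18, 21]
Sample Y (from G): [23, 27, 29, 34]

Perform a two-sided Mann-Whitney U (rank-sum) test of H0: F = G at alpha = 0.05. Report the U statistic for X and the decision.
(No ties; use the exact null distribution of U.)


Step 1: Combine and sort all 8 observations; assign midranks.
sorted (value, group): (9,X), (12,X), (18,X), (21,X), (23,Y), (27,Y), (29,Y), (34,Y)
ranks: 9->1, 12->2, 18->3, 21->4, 23->5, 27->6, 29->7, 34->8
Step 2: Rank sum for X: R1 = 1 + 2 + 3 + 4 = 10.
Step 3: U_X = R1 - n1(n1+1)/2 = 10 - 4*5/2 = 10 - 10 = 0.
       U_Y = n1*n2 - U_X = 16 - 0 = 16.
Step 4: No ties, so the exact null distribution of U (based on enumerating the C(8,4) = 70 equally likely rank assignments) gives the two-sided p-value.
Step 5: p-value = 0.028571; compare to alpha = 0.05. reject H0.

U_X = 0, p = 0.028571, reject H0 at alpha = 0.05.


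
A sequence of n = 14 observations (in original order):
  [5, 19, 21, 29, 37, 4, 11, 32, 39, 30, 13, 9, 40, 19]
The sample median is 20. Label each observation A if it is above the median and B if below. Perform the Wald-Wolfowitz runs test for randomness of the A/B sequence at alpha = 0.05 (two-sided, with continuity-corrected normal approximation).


Step 1: Compute median = 20; label A = above, B = below.
Labels in order: BBAAABBAAABBAB  (n_A = 7, n_B = 7)
Step 2: Count runs R = 7.
Step 3: Under H0 (random ordering), E[R] = 2*n_A*n_B/(n_A+n_B) + 1 = 2*7*7/14 + 1 = 8.0000.
        Var[R] = 2*n_A*n_B*(2*n_A*n_B - n_A - n_B) / ((n_A+n_B)^2 * (n_A+n_B-1)) = 8232/2548 = 3.2308.
        SD[R] = 1.7974.
Step 4: Continuity-corrected z = (R + 0.5 - E[R]) / SD[R] = (7 + 0.5 - 8.0000) / 1.7974 = -0.2782.
Step 5: Two-sided p-value via normal approximation = 2*(1 - Phi(|z|)) = 0.780879.
Step 6: alpha = 0.05. fail to reject H0.

R = 7, z = -0.2782, p = 0.780879, fail to reject H0.


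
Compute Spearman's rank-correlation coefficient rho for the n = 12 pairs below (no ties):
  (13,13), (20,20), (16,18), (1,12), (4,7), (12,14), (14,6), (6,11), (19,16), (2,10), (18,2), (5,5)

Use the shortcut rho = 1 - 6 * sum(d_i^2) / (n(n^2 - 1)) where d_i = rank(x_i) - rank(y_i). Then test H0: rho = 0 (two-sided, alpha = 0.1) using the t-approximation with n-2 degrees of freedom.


Step 1: Rank x and y separately (midranks; no ties here).
rank(x): 13->7, 20->12, 16->9, 1->1, 4->3, 12->6, 14->8, 6->5, 19->11, 2->2, 18->10, 5->4
rank(y): 13->8, 20->12, 18->11, 12->7, 7->4, 14->9, 6->3, 11->6, 16->10, 10->5, 2->1, 5->2
Step 2: d_i = R_x(i) - R_y(i); compute d_i^2.
  (7-8)^2=1, (12-12)^2=0, (9-11)^2=4, (1-7)^2=36, (3-4)^2=1, (6-9)^2=9, (8-3)^2=25, (5-6)^2=1, (11-10)^2=1, (2-5)^2=9, (10-1)^2=81, (4-2)^2=4
sum(d^2) = 172.
Step 3: rho = 1 - 6*172 / (12*(12^2 - 1)) = 1 - 1032/1716 = 0.398601.
Step 4: Under H0, t = rho * sqrt((n-2)/(1-rho^2)) = 1.3744 ~ t(10).
Step 5: Two-sided p-value from the t-distribution with 10 df = 0.199335.
Step 6: alpha = 0.1. fail to reject H0.

rho = 0.3986, p = 0.199335, fail to reject H0 at alpha = 0.1.


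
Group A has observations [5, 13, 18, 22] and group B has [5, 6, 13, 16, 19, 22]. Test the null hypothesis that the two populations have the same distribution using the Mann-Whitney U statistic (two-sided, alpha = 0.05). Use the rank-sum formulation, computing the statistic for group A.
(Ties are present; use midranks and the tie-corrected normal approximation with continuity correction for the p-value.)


Step 1: Combine and sort all 10 observations; assign midranks.
sorted (value, group): (5,X), (5,Y), (6,Y), (13,X), (13,Y), (16,Y), (18,X), (19,Y), (22,X), (22,Y)
ranks: 5->1.5, 5->1.5, 6->3, 13->4.5, 13->4.5, 16->6, 18->7, 19->8, 22->9.5, 22->9.5
Step 2: Rank sum for X: R1 = 1.5 + 4.5 + 7 + 9.5 = 22.5.
Step 3: U_X = R1 - n1(n1+1)/2 = 22.5 - 4*5/2 = 22.5 - 10 = 12.5.
       U_Y = n1*n2 - U_X = 24 - 12.5 = 11.5.
Step 4: Ties are present, so use the tie-corrected normal approximation (with continuity correction) for the p-value.
Step 5: p-value = 1.000000; compare to alpha = 0.05. fail to reject H0.

U_X = 12.5, p = 1.000000, fail to reject H0 at alpha = 0.05.


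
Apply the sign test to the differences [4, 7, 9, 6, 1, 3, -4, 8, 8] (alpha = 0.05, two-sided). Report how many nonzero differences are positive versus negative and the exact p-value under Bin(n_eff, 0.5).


Step 1: Discard zero differences. Original n = 9; n_eff = number of nonzero differences = 9.
Nonzero differences (with sign): +4, +7, +9, +6, +1, +3, -4, +8, +8
Step 2: Count signs: positive = 8, negative = 1.
Step 3: Under H0: P(positive) = 0.5, so the number of positives S ~ Bin(9, 0.5).
Step 4: Two-sided exact p-value = sum of Bin(9,0.5) probabilities at or below the observed probability = 0.039062.
Step 5: alpha = 0.05. reject H0.

n_eff = 9, pos = 8, neg = 1, p = 0.039062, reject H0.


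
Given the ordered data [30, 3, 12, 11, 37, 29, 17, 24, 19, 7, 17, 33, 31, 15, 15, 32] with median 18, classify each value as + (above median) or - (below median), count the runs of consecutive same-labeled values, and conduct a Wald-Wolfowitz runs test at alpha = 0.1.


Step 1: Compute median = 18; label A = above, B = below.
Labels in order: ABBBAABAABBAABBA  (n_A = 8, n_B = 8)
Step 2: Count runs R = 9.
Step 3: Under H0 (random ordering), E[R] = 2*n_A*n_B/(n_A+n_B) + 1 = 2*8*8/16 + 1 = 9.0000.
        Var[R] = 2*n_A*n_B*(2*n_A*n_B - n_A - n_B) / ((n_A+n_B)^2 * (n_A+n_B-1)) = 14336/3840 = 3.7333.
        SD[R] = 1.9322.
Step 4: R = E[R], so z = 0 with no continuity correction.
Step 5: Two-sided p-value via normal approximation = 2*(1 - Phi(|z|)) = 1.000000.
Step 6: alpha = 0.1. fail to reject H0.

R = 9, z = 0.0000, p = 1.000000, fail to reject H0.


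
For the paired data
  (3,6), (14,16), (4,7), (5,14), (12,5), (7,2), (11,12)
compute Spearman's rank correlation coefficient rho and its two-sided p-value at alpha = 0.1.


Step 1: Rank x and y separately (midranks; no ties here).
rank(x): 3->1, 14->7, 4->2, 5->3, 12->6, 7->4, 11->5
rank(y): 6->3, 16->7, 7->4, 14->6, 5->2, 2->1, 12->5
Step 2: d_i = R_x(i) - R_y(i); compute d_i^2.
  (1-3)^2=4, (7-7)^2=0, (2-4)^2=4, (3-6)^2=9, (6-2)^2=16, (4-1)^2=9, (5-5)^2=0
sum(d^2) = 42.
Step 3: rho = 1 - 6*42 / (7*(7^2 - 1)) = 1 - 252/336 = 0.250000.
Step 4: Under H0, t = rho * sqrt((n-2)/(1-rho^2)) = 0.5774 ~ t(5).
Step 5: Two-sided p-value from the t-distribution with 5 df = 0.588724.
Step 6: alpha = 0.1. fail to reject H0.

rho = 0.2500, p = 0.588724, fail to reject H0 at alpha = 0.1.


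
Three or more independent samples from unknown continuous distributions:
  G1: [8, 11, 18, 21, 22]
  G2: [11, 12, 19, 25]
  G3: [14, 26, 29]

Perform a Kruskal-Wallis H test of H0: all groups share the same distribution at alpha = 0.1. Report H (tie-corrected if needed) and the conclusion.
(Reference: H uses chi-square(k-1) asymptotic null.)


Step 1: Combine all N = 12 observations and assign midranks.
sorted (value, group, rank): (8,G1,1), (11,G1,2.5), (11,G2,2.5), (12,G2,4), (14,G3,5), (18,G1,6), (19,G2,7), (21,G1,8), (22,G1,9), (25,G2,10), (26,G3,11), (29,G3,12)
Step 2: Sum ranks within each group.
R_1 = 26.5 (n_1 = 5)
R_2 = 23.5 (n_2 = 4)
R_3 = 28 (n_3 = 3)
Step 3: H = 12/(N(N+1)) * sum(R_i^2/n_i) - 3(N+1)
     = 12/(12*13) * (26.5^2/5 + 23.5^2/4 + 28^2/3) - 3*13
     = 0.076923 * 539.846 - 39
     = 2.526603.
Step 4: Ties present; correction factor C = 1 - 6/(12^3 - 12) = 0.996503. Corrected H = 2.526603 / 0.996503 = 2.535468.
Step 5: Under H0, H ~ chi^2(2); p-value = 0.281469.
Step 6: alpha = 0.1. fail to reject H0.

H = 2.5355, df = 2, p = 0.281469, fail to reject H0.


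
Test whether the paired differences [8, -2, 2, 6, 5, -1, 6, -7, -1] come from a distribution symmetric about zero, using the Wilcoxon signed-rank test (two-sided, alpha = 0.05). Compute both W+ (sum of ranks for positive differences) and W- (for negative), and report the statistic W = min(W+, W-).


Step 1: Drop any zero differences (none here) and take |d_i|.
|d| = [8, 2, 2, 6, 5, 1, 6, 7, 1]
Step 2: Midrank |d_i| (ties get averaged ranks).
ranks: |8|->9, |2|->3.5, |2|->3.5, |6|->6.5, |5|->5, |1|->1.5, |6|->6.5, |7|->8, |1|->1.5
Step 3: Attach original signs; sum ranks with positive sign and with negative sign.
W+ = 9 + 3.5 + 6.5 + 5 + 6.5 = 30.5
W- = 3.5 + 1.5 + 8 + 1.5 = 14.5
(Check: W+ + W- = 45 should equal n(n+1)/2 = 45.)
Step 4: Test statistic W = min(W+, W-) = 14.5.
Step 5: Ties in |d|, so use the tie-corrected normal approximation.
        E[W] = n(n+1)/4 = 9*10/4 = 22.5.
        Tie groups: |d|=1 (t=2), |d|=2 (t=2), |d|=6 (t=2); sum(t^3 - t) = 18.
        Var[W] = n(n+1)(2n+1)/24 - sum(t^3-t)/48 = 1710/24 - 18/48 = 70.875.
        z = (W - E[W]) / sqrt(Var[W]) = (14.5 - 22.5) / 8.4187 = -0.9503.
        Two-sided p = 2*Phi(z) = 0.341979.
Step 6: alpha = 0.05. fail to reject H0.

W+ = 30.5, W- = 14.5, W = min = 14.5, p = 0.341979, fail to reject H0.


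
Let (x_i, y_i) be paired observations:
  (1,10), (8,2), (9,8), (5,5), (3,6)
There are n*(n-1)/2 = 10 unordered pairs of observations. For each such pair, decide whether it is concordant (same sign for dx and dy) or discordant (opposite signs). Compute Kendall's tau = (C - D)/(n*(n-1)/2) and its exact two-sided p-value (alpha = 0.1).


Step 1: Enumerate the 10 unordered pairs (i,j) with i<j and classify each by sign(x_j-x_i) * sign(y_j-y_i).
  (1,2):dx=+7,dy=-8->D; (1,3):dx=+8,dy=-2->D; (1,4):dx=+4,dy=-5->D; (1,5):dx=+2,dy=-4->D
  (2,3):dx=+1,dy=+6->C; (2,4):dx=-3,dy=+3->D; (2,5):dx=-5,dy=+4->D; (3,4):dx=-4,dy=-3->C
  (3,5):dx=-6,dy=-2->C; (4,5):dx=-2,dy=+1->D
Step 2: C = 3, D = 7, total pairs = 10.
Step 3: tau = (C - D)/(n(n-1)/2) = (3 - 7)/10 = -0.400000.
Step 4: Exact two-sided p-value (enumerate n! = 120 permutations of y under H0): p = 0.483333.
Step 5: alpha = 0.1. fail to reject H0.

tau_b = -0.4000 (C=3, D=7), p = 0.483333, fail to reject H0.


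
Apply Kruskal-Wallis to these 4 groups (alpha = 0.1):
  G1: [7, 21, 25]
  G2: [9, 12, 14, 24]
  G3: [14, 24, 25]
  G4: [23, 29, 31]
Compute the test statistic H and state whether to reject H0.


Step 1: Combine all N = 13 observations and assign midranks.
sorted (value, group, rank): (7,G1,1), (9,G2,2), (12,G2,3), (14,G2,4.5), (14,G3,4.5), (21,G1,6), (23,G4,7), (24,G2,8.5), (24,G3,8.5), (25,G1,10.5), (25,G3,10.5), (29,G4,12), (31,G4,13)
Step 2: Sum ranks within each group.
R_1 = 17.5 (n_1 = 3)
R_2 = 18 (n_2 = 4)
R_3 = 23.5 (n_3 = 3)
R_4 = 32 (n_4 = 3)
Step 3: H = 12/(N(N+1)) * sum(R_i^2/n_i) - 3(N+1)
     = 12/(13*14) * (17.5^2/3 + 18^2/4 + 23.5^2/3 + 32^2/3) - 3*14
     = 0.065934 * 708.5 - 42
     = 4.714286.
Step 4: Ties present; correction factor C = 1 - 18/(13^3 - 13) = 0.991758. Corrected H = 4.714286 / 0.991758 = 4.753463.
Step 5: Under H0, H ~ chi^2(3); p-value = 0.190766.
Step 6: alpha = 0.1. fail to reject H0.

H = 4.7535, df = 3, p = 0.190766, fail to reject H0.


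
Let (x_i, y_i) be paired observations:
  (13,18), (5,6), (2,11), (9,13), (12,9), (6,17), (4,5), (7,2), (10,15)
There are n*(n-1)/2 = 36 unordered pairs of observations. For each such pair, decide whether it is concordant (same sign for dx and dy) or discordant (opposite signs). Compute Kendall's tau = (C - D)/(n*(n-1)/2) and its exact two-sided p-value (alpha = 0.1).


Step 1: Enumerate the 36 unordered pairs (i,j) with i<j and classify each by sign(x_j-x_i) * sign(y_j-y_i).
  (1,2):dx=-8,dy=-12->C; (1,3):dx=-11,dy=-7->C; (1,4):dx=-4,dy=-5->C; (1,5):dx=-1,dy=-9->C
  (1,6):dx=-7,dy=-1->C; (1,7):dx=-9,dy=-13->C; (1,8):dx=-6,dy=-16->C; (1,9):dx=-3,dy=-3->C
  (2,3):dx=-3,dy=+5->D; (2,4):dx=+4,dy=+7->C; (2,5):dx=+7,dy=+3->C; (2,6):dx=+1,dy=+11->C
  (2,7):dx=-1,dy=-1->C; (2,8):dx=+2,dy=-4->D; (2,9):dx=+5,dy=+9->C; (3,4):dx=+7,dy=+2->C
  (3,5):dx=+10,dy=-2->D; (3,6):dx=+4,dy=+6->C; (3,7):dx=+2,dy=-6->D; (3,8):dx=+5,dy=-9->D
  (3,9):dx=+8,dy=+4->C; (4,5):dx=+3,dy=-4->D; (4,6):dx=-3,dy=+4->D; (4,7):dx=-5,dy=-8->C
  (4,8):dx=-2,dy=-11->C; (4,9):dx=+1,dy=+2->C; (5,6):dx=-6,dy=+8->D; (5,7):dx=-8,dy=-4->C
  (5,8):dx=-5,dy=-7->C; (5,9):dx=-2,dy=+6->D; (6,7):dx=-2,dy=-12->C; (6,8):dx=+1,dy=-15->D
  (6,9):dx=+4,dy=-2->D; (7,8):dx=+3,dy=-3->D; (7,9):dx=+6,dy=+10->C; (8,9):dx=+3,dy=+13->C
Step 2: C = 24, D = 12, total pairs = 36.
Step 3: tau = (C - D)/(n(n-1)/2) = (24 - 12)/36 = 0.333333.
Step 4: Exact two-sided p-value (enumerate n! = 362880 permutations of y under H0): p = 0.259518.
Step 5: alpha = 0.1. fail to reject H0.

tau_b = 0.3333 (C=24, D=12), p = 0.259518, fail to reject H0.


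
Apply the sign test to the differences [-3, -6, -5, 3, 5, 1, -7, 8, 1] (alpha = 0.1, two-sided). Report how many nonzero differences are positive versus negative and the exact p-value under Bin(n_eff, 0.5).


Step 1: Discard zero differences. Original n = 9; n_eff = number of nonzero differences = 9.
Nonzero differences (with sign): -3, -6, -5, +3, +5, +1, -7, +8, +1
Step 2: Count signs: positive = 5, negative = 4.
Step 3: Under H0: P(positive) = 0.5, so the number of positives S ~ Bin(9, 0.5).
Step 4: Two-sided exact p-value = sum of Bin(9,0.5) probabilities at or below the observed probability = 1.000000.
Step 5: alpha = 0.1. fail to reject H0.

n_eff = 9, pos = 5, neg = 4, p = 1.000000, fail to reject H0.


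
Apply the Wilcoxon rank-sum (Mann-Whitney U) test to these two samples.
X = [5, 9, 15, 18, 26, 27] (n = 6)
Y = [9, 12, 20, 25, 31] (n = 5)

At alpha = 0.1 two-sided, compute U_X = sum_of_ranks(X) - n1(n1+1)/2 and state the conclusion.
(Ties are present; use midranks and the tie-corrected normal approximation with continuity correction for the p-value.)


Step 1: Combine and sort all 11 observations; assign midranks.
sorted (value, group): (5,X), (9,X), (9,Y), (12,Y), (15,X), (18,X), (20,Y), (25,Y), (26,X), (27,X), (31,Y)
ranks: 5->1, 9->2.5, 9->2.5, 12->4, 15->5, 18->6, 20->7, 25->8, 26->9, 27->10, 31->11
Step 2: Rank sum for X: R1 = 1 + 2.5 + 5 + 6 + 9 + 10 = 33.5.
Step 3: U_X = R1 - n1(n1+1)/2 = 33.5 - 6*7/2 = 33.5 - 21 = 12.5.
       U_Y = n1*n2 - U_X = 30 - 12.5 = 17.5.
Step 4: Ties are present, so use the tie-corrected normal approximation (with continuity correction) for the p-value.
Step 5: p-value = 0.714379; compare to alpha = 0.1. fail to reject H0.

U_X = 12.5, p = 0.714379, fail to reject H0 at alpha = 0.1.


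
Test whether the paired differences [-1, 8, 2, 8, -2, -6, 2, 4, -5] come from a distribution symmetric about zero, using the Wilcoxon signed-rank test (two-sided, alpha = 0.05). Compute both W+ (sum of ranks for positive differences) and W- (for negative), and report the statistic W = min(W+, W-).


Step 1: Drop any zero differences (none here) and take |d_i|.
|d| = [1, 8, 2, 8, 2, 6, 2, 4, 5]
Step 2: Midrank |d_i| (ties get averaged ranks).
ranks: |1|->1, |8|->8.5, |2|->3, |8|->8.5, |2|->3, |6|->7, |2|->3, |4|->5, |5|->6
Step 3: Attach original signs; sum ranks with positive sign and with negative sign.
W+ = 8.5 + 3 + 8.5 + 3 + 5 = 28
W- = 1 + 3 + 7 + 6 = 17
(Check: W+ + W- = 45 should equal n(n+1)/2 = 45.)
Step 4: Test statistic W = min(W+, W-) = 17.
Step 5: Ties in |d|, so use the tie-corrected normal approximation.
        E[W] = n(n+1)/4 = 9*10/4 = 22.5.
        Tie groups: |d|=2 (t=3), |d|=8 (t=2); sum(t^3 - t) = 30.
        Var[W] = n(n+1)(2n+1)/24 - sum(t^3-t)/48 = 1710/24 - 30/48 = 70.625.
        z = (W - E[W]) / sqrt(Var[W]) = (17 - 22.5) / 8.4039 = -0.6545.
        Two-sided p = 2*Phi(z) = 0.512815.
Step 6: alpha = 0.05. fail to reject H0.

W+ = 28, W- = 17, W = min = 17, p = 0.512815, fail to reject H0.


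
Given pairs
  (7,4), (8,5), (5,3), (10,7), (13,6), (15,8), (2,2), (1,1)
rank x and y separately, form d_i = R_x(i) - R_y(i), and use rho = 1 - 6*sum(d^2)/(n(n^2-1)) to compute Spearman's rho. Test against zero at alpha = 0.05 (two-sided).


Step 1: Rank x and y separately (midranks; no ties here).
rank(x): 7->4, 8->5, 5->3, 10->6, 13->7, 15->8, 2->2, 1->1
rank(y): 4->4, 5->5, 3->3, 7->7, 6->6, 8->8, 2->2, 1->1
Step 2: d_i = R_x(i) - R_y(i); compute d_i^2.
  (4-4)^2=0, (5-5)^2=0, (3-3)^2=0, (6-7)^2=1, (7-6)^2=1, (8-8)^2=0, (2-2)^2=0, (1-1)^2=0
sum(d^2) = 2.
Step 3: rho = 1 - 6*2 / (8*(8^2 - 1)) = 1 - 12/504 = 0.976190.
Step 4: Under H0, t = rho * sqrt((n-2)/(1-rho^2)) = 11.0235 ~ t(6).
Step 5: Two-sided p-value from the t-distribution with 6 df = 0.000033.
Step 6: alpha = 0.05. reject H0.

rho = 0.9762, p = 0.000033, reject H0 at alpha = 0.05.


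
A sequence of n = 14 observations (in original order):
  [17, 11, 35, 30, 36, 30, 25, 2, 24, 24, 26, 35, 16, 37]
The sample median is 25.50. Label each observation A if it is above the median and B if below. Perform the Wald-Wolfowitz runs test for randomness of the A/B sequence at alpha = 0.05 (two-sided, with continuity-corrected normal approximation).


Step 1: Compute median = 25.50; label A = above, B = below.
Labels in order: BBAAAABBBBAABA  (n_A = 7, n_B = 7)
Step 2: Count runs R = 6.
Step 3: Under H0 (random ordering), E[R] = 2*n_A*n_B/(n_A+n_B) + 1 = 2*7*7/14 + 1 = 8.0000.
        Var[R] = 2*n_A*n_B*(2*n_A*n_B - n_A - n_B) / ((n_A+n_B)^2 * (n_A+n_B-1)) = 8232/2548 = 3.2308.
        SD[R] = 1.7974.
Step 4: Continuity-corrected z = (R + 0.5 - E[R]) / SD[R] = (6 + 0.5 - 8.0000) / 1.7974 = -0.8345.
Step 5: Two-sided p-value via normal approximation = 2*(1 - Phi(|z|)) = 0.403986.
Step 6: alpha = 0.05. fail to reject H0.

R = 6, z = -0.8345, p = 0.403986, fail to reject H0.


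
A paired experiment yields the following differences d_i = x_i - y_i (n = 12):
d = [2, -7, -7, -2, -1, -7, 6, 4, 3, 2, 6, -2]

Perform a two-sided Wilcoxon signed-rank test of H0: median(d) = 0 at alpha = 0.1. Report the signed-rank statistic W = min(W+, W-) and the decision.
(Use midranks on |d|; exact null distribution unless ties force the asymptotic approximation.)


Step 1: Drop any zero differences (none here) and take |d_i|.
|d| = [2, 7, 7, 2, 1, 7, 6, 4, 3, 2, 6, 2]
Step 2: Midrank |d_i| (ties get averaged ranks).
ranks: |2|->3.5, |7|->11, |7|->11, |2|->3.5, |1|->1, |7|->11, |6|->8.5, |4|->7, |3|->6, |2|->3.5, |6|->8.5, |2|->3.5
Step 3: Attach original signs; sum ranks with positive sign and with negative sign.
W+ = 3.5 + 8.5 + 7 + 6 + 3.5 + 8.5 = 37
W- = 11 + 11 + 3.5 + 1 + 11 + 3.5 = 41
(Check: W+ + W- = 78 should equal n(n+1)/2 = 78.)
Step 4: Test statistic W = min(W+, W-) = 37.
Step 5: Ties in |d|, so use the tie-corrected normal approximation.
        E[W] = n(n+1)/4 = 12*13/4 = 39.
        Tie groups: |d|=2 (t=4), |d|=6 (t=2), |d|=7 (t=3); sum(t^3 - t) = 90.
        Var[W] = n(n+1)(2n+1)/24 - sum(t^3-t)/48 = 3900/24 - 90/48 = 160.625.
        z = (W - E[W]) / sqrt(Var[W]) = (37 - 39) / 12.6738 = -0.1578.
        Two-sided p = 2*Phi(z) = 0.874610.
Step 6: alpha = 0.1. fail to reject H0.

W+ = 37, W- = 41, W = min = 37, p = 0.874610, fail to reject H0.


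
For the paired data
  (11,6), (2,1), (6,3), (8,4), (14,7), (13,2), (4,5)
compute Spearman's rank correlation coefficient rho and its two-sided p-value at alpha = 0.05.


Step 1: Rank x and y separately (midranks; no ties here).
rank(x): 11->5, 2->1, 6->3, 8->4, 14->7, 13->6, 4->2
rank(y): 6->6, 1->1, 3->3, 4->4, 7->7, 2->2, 5->5
Step 2: d_i = R_x(i) - R_y(i); compute d_i^2.
  (5-6)^2=1, (1-1)^2=0, (3-3)^2=0, (4-4)^2=0, (7-7)^2=0, (6-2)^2=16, (2-5)^2=9
sum(d^2) = 26.
Step 3: rho = 1 - 6*26 / (7*(7^2 - 1)) = 1 - 156/336 = 0.535714.
Step 4: Under H0, t = rho * sqrt((n-2)/(1-rho^2)) = 1.4186 ~ t(5).
Step 5: Two-sided p-value from the t-distribution with 5 df = 0.215217.
Step 6: alpha = 0.05. fail to reject H0.

rho = 0.5357, p = 0.215217, fail to reject H0 at alpha = 0.05.
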